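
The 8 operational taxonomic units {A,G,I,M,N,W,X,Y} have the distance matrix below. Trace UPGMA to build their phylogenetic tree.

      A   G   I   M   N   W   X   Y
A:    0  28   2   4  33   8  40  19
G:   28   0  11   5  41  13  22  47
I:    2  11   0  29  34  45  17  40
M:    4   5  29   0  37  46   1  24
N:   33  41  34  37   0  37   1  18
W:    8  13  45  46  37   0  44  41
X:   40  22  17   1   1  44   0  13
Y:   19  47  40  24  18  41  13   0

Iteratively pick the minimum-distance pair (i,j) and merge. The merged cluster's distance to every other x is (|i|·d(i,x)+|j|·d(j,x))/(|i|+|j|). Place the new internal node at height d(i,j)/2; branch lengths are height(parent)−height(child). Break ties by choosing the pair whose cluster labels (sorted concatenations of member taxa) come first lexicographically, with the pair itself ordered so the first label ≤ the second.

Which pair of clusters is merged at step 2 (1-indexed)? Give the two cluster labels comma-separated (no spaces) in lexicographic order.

A,I

1. join M+X (d=1) ⇒ MX; edges |M|=1/2, |X|=1/2
  updated: d(A,MX)=22, d(G,MX)=27/2, d(I,MX)=23, d(MX,N)=19, d(MX,W)=45, d(MX,Y)=37/2
2. join A+I (d=2) ⇒ AI; edges |A|=1, |I|=1
  updated: d(AI,G)=39/2, d(AI,MX)=45/2, d(AI,N)=67/2, d(AI,W)=53/2, d(AI,Y)=59/2
3. join G+W (d=13) ⇒ GW; edges |G|=13/2, |W|=13/2
  updated: d(AI,GW)=23, d(GW,MX)=117/4, d(GW,N)=39, d(GW,Y)=44
4. join N+Y (d=18) ⇒ NY; edges |N|=9, |Y|=9
  updated: d(AI,NY)=63/2, d(GW,NY)=83/2, d(MX,NY)=75/4
5. join MX+NY (d=75/4) ⇒ MNXY; edges |MX|=71/8, |NY|=3/8
  updated: d(AI,MNXY)=27, d(GW,MNXY)=283/8
6. join AI+GW (d=23) ⇒ AGIW; edges |AI|=21/2, |GW|=5
  updated: d(AGIW,MNXY)=499/16
7. join AGIW+MNXY (d=499/16) ⇒ AGIMNWXY; edges |AGIW|=131/32, |MNXY|=199/32
final tree: (((A:1,I:1):21/2,(G:13/2,W:13/2):5):131/32,((M:1/2,X:1/2):71/8,(N:9,Y:9):3/8):199/32)
total length: 1105/16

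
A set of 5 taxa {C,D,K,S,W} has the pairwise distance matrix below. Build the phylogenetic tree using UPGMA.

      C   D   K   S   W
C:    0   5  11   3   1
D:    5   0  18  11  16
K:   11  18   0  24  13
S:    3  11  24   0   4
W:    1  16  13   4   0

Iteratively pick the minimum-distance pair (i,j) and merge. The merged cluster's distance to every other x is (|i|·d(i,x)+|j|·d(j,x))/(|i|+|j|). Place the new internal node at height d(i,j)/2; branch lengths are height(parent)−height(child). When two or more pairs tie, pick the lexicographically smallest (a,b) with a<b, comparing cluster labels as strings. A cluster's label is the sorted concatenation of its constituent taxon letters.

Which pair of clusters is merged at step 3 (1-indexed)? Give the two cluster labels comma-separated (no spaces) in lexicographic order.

CSW,D

1. join C+W (d=1) ⇒ CW; edges |C|=1/2, |W|=1/2
  updated: d(CW,D)=21/2, d(CW,K)=12, d(CW,S)=7/2
2. join CW+S (d=7/2) ⇒ CSW; edges |CW|=5/4, |S|=7/4
  updated: d(CSW,D)=32/3, d(CSW,K)=16
3. join CSW+D (d=32/3) ⇒ CDSW; edges |CSW|=43/12, |D|=16/3
  updated: d(CDSW,K)=33/2
4. join CDSW+K (d=33/2) ⇒ CDKSW; edges |CDSW|=35/12, |K|=33/4
final tree: ((((C:1/2,W:1/2):5/4,S:7/4):43/12,D:16/3):35/12,K:33/4)
total length: 289/12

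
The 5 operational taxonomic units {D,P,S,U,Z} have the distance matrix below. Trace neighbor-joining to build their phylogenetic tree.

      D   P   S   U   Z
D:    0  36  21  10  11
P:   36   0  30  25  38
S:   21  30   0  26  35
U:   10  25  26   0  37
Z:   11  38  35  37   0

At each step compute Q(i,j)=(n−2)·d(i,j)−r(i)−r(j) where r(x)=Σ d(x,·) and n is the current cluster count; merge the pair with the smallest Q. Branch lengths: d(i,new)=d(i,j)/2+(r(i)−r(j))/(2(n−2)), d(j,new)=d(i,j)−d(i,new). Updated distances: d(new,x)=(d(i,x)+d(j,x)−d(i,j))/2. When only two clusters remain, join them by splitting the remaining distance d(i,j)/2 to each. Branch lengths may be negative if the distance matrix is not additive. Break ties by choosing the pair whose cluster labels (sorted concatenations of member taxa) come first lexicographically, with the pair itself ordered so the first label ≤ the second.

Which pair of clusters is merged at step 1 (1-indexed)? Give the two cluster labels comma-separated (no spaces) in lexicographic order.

1. join D+Z (d=11, Q=-166) ⇒ DZ; edges |D|=-5/3, |Z|=38/3
  updated: d(DZ,P)=63/2, d(DZ,S)=45/2, d(DZ,U)=18
2. join DZ+S (d=45/2, Q=-211/2) ⇒ DSZ; edges |DZ|=77/8, |S|=103/8
  updated: d(DSZ,P)=39/2, d(DSZ,U)=43/4
3. join DSZ+P (d=39/2, Q=-221/4) ⇒ DPSZ; edges |DSZ|=21/8, |P|=135/8
  updated: d(DPSZ,U)=65/8
4. join DPSZ+U (d=65/8) ⇒ DPSUZ; edges |DPSZ|=65/16, |U|=65/16
final tree: ((((D:-5/3,Z:38/3):77/8,S:103/8):21/8,P:135/8):65/16,U:65/16)
total length: 489/8

D,Z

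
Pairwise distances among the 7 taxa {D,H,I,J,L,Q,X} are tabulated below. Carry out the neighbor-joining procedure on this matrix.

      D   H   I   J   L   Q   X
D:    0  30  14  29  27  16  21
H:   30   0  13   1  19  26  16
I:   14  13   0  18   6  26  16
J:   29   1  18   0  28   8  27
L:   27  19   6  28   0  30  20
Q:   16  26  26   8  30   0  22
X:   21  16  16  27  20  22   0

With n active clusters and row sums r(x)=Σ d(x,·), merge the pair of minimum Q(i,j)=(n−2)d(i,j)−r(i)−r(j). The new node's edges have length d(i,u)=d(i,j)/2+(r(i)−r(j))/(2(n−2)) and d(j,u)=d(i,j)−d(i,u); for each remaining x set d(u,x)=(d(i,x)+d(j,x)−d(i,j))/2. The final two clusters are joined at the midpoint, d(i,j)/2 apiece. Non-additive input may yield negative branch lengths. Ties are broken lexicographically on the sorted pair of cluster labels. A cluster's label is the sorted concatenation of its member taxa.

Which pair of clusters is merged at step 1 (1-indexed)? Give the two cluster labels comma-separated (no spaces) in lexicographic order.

H,J

iteration 1: select H,J (d=1, Q=-211); attach at lengths (-1/10, 11/10); label the merged cluster HJ
  updated: d(D,HJ)=29, d(HJ,I)=15, d(HJ,L)=23, d(HJ,Q)=33/2, d(HJ,X)=21
iteration 2: select I,L (d=6, Q=-159); attach at lengths (-5/8, 53/8); label the merged cluster IL
  updated: d(D,IL)=35/2, d(HJ,IL)=16, d(IL,Q)=25, d(IL,X)=15
iteration 3: select D,Q (d=16, Q=-115); attach at lengths (26/3, 22/3); label the merged cluster DQ
  updated: d(DQ,HJ)=59/4, d(DQ,IL)=53/4, d(DQ,X)=27/2
iteration 4: select DQ,X (d=27/2, Q=-64); attach at lengths (19/4, 35/4); label the merged cluster DQX
  updated: d(DQX,HJ)=89/8, d(DQX,IL)=59/8
iteration 5: select DQX,HJ (d=89/8, Q=-69/2); attach at lengths (5/4, 79/8); label the merged cluster DHJQX
  updated: d(DHJQX,IL)=49/8
iteration 6: select DHJQX,IL (d=49/8); attach at lengths (49/16, 49/16); label the merged cluster DHIJLQX
final tree: ((((D:26/3,Q:22/3):19/4,X:35/4):5/4,(H:-1/10,J:11/10):79/8):49/16,(I:-5/8,L:53/8):49/16)
total length: 215/4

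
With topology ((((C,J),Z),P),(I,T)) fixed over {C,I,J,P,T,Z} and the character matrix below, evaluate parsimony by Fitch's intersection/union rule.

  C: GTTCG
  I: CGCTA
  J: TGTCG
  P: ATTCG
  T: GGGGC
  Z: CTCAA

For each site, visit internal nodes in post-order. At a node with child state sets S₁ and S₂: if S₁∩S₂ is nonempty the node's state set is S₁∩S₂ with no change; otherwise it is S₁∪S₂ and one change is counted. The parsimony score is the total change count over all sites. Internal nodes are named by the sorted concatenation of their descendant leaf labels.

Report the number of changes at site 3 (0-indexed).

[col 0] CJ: children C:{G}, J:{T} ∪→ {G,T}; cost 1
[col 0] CJZ: children CJ:{G,T}, Z:{C} ∪→ {C,G,T}; cost 1
[col 0] CJPZ: children CJZ:{C,G,T}, P:{A} ∪→ {A,C,G,T}; cost 1
[col 0] IT: children I:{C}, T:{G} ∪→ {C,G}; cost 1
[col 0] CIJPTZ: children CJPZ:{A,C,G,T}, IT:{C,G} ∩→ {C,G}; cost 0
[col 1] CJ: children C:{T}, J:{G} ∪→ {G,T}; cost 1
[col 1] CJZ: children CJ:{G,T}, Z:{T} ∩→ {T}; cost 0
[col 1] CJPZ: children CJZ:{T}, P:{T} ∩→ {T}; cost 0
[col 1] IT: children I:{G}, T:{G} ∩→ {G}; cost 0
[col 1] CIJPTZ: children CJPZ:{T}, IT:{G} ∪→ {G,T}; cost 1
[col 2] CJ: children C:{T}, J:{T} ∩→ {T}; cost 0
[col 2] CJZ: children CJ:{T}, Z:{C} ∪→ {C,T}; cost 1
[col 2] CJPZ: children CJZ:{C,T}, P:{T} ∩→ {T}; cost 0
[col 2] IT: children I:{C}, T:{G} ∪→ {C,G}; cost 1
[col 2] CIJPTZ: children CJPZ:{T}, IT:{C,G} ∪→ {C,G,T}; cost 1
[col 3] CJ: children C:{C}, J:{C} ∩→ {C}; cost 0
[col 3] CJZ: children CJ:{C}, Z:{A} ∪→ {A,C}; cost 1
[col 3] CJPZ: children CJZ:{A,C}, P:{C} ∩→ {C}; cost 0
[col 3] IT: children I:{T}, T:{G} ∪→ {G,T}; cost 1
[col 3] CIJPTZ: children CJPZ:{C}, IT:{G,T} ∪→ {C,G,T}; cost 1
[col 4] CJ: children C:{G}, J:{G} ∩→ {G}; cost 0
[col 4] CJZ: children CJ:{G}, Z:{A} ∪→ {A,G}; cost 1
[col 4] CJPZ: children CJZ:{A,G}, P:{G} ∩→ {G}; cost 0
[col 4] IT: children I:{A}, T:{C} ∪→ {A,C}; cost 1
[col 4] CIJPTZ: children CJPZ:{G}, IT:{A,C} ∪→ {A,C,G}; cost 1
per-site changes: [4, 2, 3, 3, 3]; total = 15

3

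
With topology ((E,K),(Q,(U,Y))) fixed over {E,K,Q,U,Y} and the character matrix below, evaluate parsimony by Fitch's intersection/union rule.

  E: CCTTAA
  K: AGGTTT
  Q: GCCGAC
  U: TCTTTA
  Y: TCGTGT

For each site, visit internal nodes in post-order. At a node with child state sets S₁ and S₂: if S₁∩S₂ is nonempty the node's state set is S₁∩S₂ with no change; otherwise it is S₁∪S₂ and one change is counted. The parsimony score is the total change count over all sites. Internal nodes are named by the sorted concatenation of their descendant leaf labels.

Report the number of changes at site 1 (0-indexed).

1

[col 0] EK: children E:{C}, K:{A} ∪→ {A,C}; cost 1
[col 0] UY: children U:{T}, Y:{T} ∩→ {T}; cost 0
[col 0] QUY: children Q:{G}, UY:{T} ∪→ {G,T}; cost 1
[col 0] EKQUY: children EK:{A,C}, QUY:{G,T} ∪→ {A,C,G,T}; cost 1
[col 1] EK: children E:{C}, K:{G} ∪→ {C,G}; cost 1
[col 1] UY: children U:{C}, Y:{C} ∩→ {C}; cost 0
[col 1] QUY: children Q:{C}, UY:{C} ∩→ {C}; cost 0
[col 1] EKQUY: children EK:{C,G}, QUY:{C} ∩→ {C}; cost 0
[col 2] EK: children E:{T}, K:{G} ∪→ {G,T}; cost 1
[col 2] UY: children U:{T}, Y:{G} ∪→ {G,T}; cost 1
[col 2] QUY: children Q:{C}, UY:{G,T} ∪→ {C,G,T}; cost 1
[col 2] EKQUY: children EK:{G,T}, QUY:{C,G,T} ∩→ {G,T}; cost 0
[col 3] EK: children E:{T}, K:{T} ∩→ {T}; cost 0
[col 3] UY: children U:{T}, Y:{T} ∩→ {T}; cost 0
[col 3] QUY: children Q:{G}, UY:{T} ∪→ {G,T}; cost 1
[col 3] EKQUY: children EK:{T}, QUY:{G,T} ∩→ {T}; cost 0
[col 4] EK: children E:{A}, K:{T} ∪→ {A,T}; cost 1
[col 4] UY: children U:{T}, Y:{G} ∪→ {G,T}; cost 1
[col 4] QUY: children Q:{A}, UY:{G,T} ∪→ {A,G,T}; cost 1
[col 4] EKQUY: children EK:{A,T}, QUY:{A,G,T} ∩→ {A,T}; cost 0
[col 5] EK: children E:{A}, K:{T} ∪→ {A,T}; cost 1
[col 5] UY: children U:{A}, Y:{T} ∪→ {A,T}; cost 1
[col 5] QUY: children Q:{C}, UY:{A,T} ∪→ {A,C,T}; cost 1
[col 5] EKQUY: children EK:{A,T}, QUY:{A,C,T} ∩→ {A,T}; cost 0
per-site changes: [3, 1, 3, 1, 3, 3]; total = 14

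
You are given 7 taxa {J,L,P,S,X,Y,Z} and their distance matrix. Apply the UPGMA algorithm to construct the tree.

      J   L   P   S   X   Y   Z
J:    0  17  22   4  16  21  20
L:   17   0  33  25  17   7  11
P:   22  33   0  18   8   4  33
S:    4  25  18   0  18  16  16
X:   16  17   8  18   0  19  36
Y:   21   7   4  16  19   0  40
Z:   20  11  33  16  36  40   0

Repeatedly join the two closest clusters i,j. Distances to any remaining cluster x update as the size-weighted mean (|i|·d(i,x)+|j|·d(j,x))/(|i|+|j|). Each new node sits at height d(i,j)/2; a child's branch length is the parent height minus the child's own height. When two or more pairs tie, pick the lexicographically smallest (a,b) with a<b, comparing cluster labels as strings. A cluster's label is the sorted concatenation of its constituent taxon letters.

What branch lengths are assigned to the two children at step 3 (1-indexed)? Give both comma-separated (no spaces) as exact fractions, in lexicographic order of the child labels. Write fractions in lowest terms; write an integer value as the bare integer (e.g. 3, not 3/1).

1. join J+S (d=4) ⇒ JS; edges |J|=2, |S|=2
  updated: d(JS,L)=21, d(JS,P)=20, d(JS,X)=17, d(JS,Y)=37/2, d(JS,Z)=18
2. join P+Y (d=4) ⇒ PY; edges |P|=2, |Y|=2
  updated: d(JS,PY)=77/4, d(L,PY)=20, d(PY,X)=27/2, d(PY,Z)=73/2
3. join L+Z (d=11) ⇒ LZ; edges |L|=11/2, |Z|=11/2
  updated: d(JS,LZ)=39/2, d(LZ,PY)=113/4, d(LZ,X)=53/2
4. join PY+X (d=27/2) ⇒ PXY; edges |PY|=19/4, |X|=27/4
  updated: d(JS,PXY)=37/2, d(LZ,PXY)=83/3
5. join JS+PXY (d=37/2) ⇒ JPSXY; edges |JS|=29/4, |PXY|=5/2
  updated: d(JPSXY,LZ)=122/5
6. join JPSXY+LZ (d=122/5) ⇒ JLPSXYZ; edges |JPSXY|=59/20, |LZ|=67/10
final tree: (((J:2,S:2):29/4,((P:2,Y:2):19/4,X:27/4):5/2):59/20,(L:11/2,Z:11/2):67/10)
total length: 499/10

11/2,11/2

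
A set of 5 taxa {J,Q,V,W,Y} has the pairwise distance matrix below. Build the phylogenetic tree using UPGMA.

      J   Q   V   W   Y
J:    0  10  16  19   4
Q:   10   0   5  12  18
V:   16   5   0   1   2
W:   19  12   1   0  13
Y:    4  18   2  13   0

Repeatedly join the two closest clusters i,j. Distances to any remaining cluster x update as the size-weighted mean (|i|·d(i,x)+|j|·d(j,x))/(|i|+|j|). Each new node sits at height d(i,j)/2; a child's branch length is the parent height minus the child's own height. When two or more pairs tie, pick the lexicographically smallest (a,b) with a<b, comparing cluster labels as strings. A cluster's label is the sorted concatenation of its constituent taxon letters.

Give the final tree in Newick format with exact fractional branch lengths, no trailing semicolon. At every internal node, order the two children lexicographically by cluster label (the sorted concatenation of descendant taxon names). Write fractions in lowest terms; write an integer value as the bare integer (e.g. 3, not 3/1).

iteration 1: select V,W (d=1); attach at lengths (1/2, 1/2); label the merged cluster VW
  updated: d(J,VW)=35/2, d(Q,VW)=17/2, d(VW,Y)=15/2
iteration 2: select J,Y (d=4); attach at lengths (2, 2); label the merged cluster JY
  updated: d(JY,Q)=14, d(JY,VW)=25/2
iteration 3: select Q,VW (d=17/2); attach at lengths (17/4, 15/4); label the merged cluster QVW
  updated: d(JY,QVW)=13
iteration 4: select JY,QVW (d=13); attach at lengths (9/2, 9/4); label the merged cluster JQVWY
final tree: ((J:2,Y:2):9/2,(Q:17/4,(V:1/2,W:1/2):15/4):9/4)
total length: 79/4

((J:2,Y:2):9/2,(Q:17/4,(V:1/2,W:1/2):15/4):9/4)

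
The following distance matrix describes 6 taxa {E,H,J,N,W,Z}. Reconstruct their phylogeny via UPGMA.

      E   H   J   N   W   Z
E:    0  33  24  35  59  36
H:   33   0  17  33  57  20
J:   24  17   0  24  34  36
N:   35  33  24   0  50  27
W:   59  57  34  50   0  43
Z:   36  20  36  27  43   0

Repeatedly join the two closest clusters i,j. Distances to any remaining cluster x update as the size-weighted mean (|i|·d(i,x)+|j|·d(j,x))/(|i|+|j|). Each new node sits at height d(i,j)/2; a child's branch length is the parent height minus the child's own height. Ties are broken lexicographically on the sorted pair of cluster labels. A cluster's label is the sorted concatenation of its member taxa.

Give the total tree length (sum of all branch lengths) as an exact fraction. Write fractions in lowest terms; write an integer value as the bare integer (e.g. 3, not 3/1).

1. join H+J (d=17) ⇒ HJ; edges |H|=17/2, |J|=17/2
  updated: d(E,HJ)=57/2, d(HJ,N)=57/2, d(HJ,W)=91/2, d(HJ,Z)=28
2. join N+Z (d=27) ⇒ NZ; edges |N|=27/2, |Z|=27/2
  updated: d(E,NZ)=71/2, d(HJ,NZ)=113/4, d(NZ,W)=93/2
3. join HJ+NZ (d=113/4) ⇒ HJNZ; edges |HJ|=45/8, |NZ|=5/8
  updated: d(E,HJNZ)=32, d(HJNZ,W)=46
4. join E+HJNZ (d=32) ⇒ EHJNZ; edges |E|=16, |HJNZ|=15/8
  updated: d(EHJNZ,W)=243/5
5. join EHJNZ+W (d=243/5) ⇒ EHJNWZ; edges |EHJNZ|=83/10, |W|=243/10
final tree: ((E:16,((H:17/2,J:17/2):45/8,(N:27/2,Z:27/2):5/8):15/8):83/10,W:243/10)
total length: 4029/40

4029/40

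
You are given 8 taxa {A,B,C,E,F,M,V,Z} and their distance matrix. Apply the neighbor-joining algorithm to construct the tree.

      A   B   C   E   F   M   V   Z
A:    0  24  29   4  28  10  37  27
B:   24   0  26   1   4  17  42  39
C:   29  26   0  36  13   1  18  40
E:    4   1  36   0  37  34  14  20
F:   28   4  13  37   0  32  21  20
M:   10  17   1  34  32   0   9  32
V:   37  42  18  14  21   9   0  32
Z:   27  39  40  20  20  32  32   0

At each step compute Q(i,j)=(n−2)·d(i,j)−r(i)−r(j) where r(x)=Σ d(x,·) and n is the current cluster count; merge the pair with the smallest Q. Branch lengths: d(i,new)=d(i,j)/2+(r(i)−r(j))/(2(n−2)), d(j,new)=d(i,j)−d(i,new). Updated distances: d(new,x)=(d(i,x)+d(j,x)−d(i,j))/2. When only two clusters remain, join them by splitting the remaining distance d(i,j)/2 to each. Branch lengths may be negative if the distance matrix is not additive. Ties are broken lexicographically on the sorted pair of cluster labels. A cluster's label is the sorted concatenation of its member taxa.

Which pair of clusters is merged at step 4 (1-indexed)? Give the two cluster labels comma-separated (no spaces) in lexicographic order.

iteration 1: select B,E (d=1, Q=-293); attach at lengths (13/12, -1/12); label the merged cluster BE
  updated: d(A,BE)=27/2, d(BE,C)=61/2, d(BE,F)=20, d(BE,M)=25, d(BE,V)=55/2, d(BE,Z)=29
iteration 2: select C,M (d=1, Q=-471/2); attach at lengths (11/4, -7/4); label the merged cluster CM
  updated: d(A,CM)=19, d(BE,CM)=109/4, d(CM,F)=22, d(CM,V)=13, d(CM,Z)=71/2
iteration 3: select CM,V (d=13, Q=-781/4); attach at lengths (153/32, 263/32); label the merged cluster CMV
  updated: d(A,CMV)=43/2, d(BE,CMV)=167/8, d(CMV,F)=15, d(CMV,Z)=109/4
iteration 4: select A,BE (d=27/2, Q=-1063/8); attach at lengths (377/48, 271/48); label the merged cluster ABE
  updated: d(ABE,CMV)=231/16, d(ABE,F)=69/4, d(ABE,Z)=85/4
iteration 5: select ABE,CMV (d=231/16, Q=-323/4); attach at lengths (201/32, 261/32); label the merged cluster ABCEMV
  updated: d(ABCEMV,F)=285/32, d(ABCEMV,Z)=545/32
iteration 6: select ABCEMV,F (d=285/32, Q=-735/16); attach at lengths (95/32, 95/16); label the merged cluster ABCEFMV
  updated: d(ABCEFMV,Z)=225/16
iteration 7: select ABCEFMV,Z (d=225/16); attach at lengths (225/32, 225/32); label the merged cluster ABCEFMVZ
final tree: ((((A:377/48,(B:13/12,E:-1/12):271/48):201/32,((C:11/4,M:-7/4):153/32,V:263/32):261/32):95/32,F:95/16):225/32,Z:225/32)
total length: 2109/32

A,BE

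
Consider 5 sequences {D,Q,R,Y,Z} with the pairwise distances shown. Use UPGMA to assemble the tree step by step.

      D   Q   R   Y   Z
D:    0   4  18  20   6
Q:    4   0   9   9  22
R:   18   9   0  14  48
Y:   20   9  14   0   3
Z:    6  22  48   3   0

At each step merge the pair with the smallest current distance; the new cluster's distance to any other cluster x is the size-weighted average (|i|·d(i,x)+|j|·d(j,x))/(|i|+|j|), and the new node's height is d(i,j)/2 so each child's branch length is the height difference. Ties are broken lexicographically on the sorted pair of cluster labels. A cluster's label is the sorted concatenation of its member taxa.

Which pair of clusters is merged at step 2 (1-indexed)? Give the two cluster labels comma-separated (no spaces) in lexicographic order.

D,Q

1. join Y+Z (d=3) ⇒ YZ; edges |Y|=3/2, |Z|=3/2
  updated: d(D,YZ)=13, d(Q,YZ)=31/2, d(R,YZ)=31
2. join D+Q (d=4) ⇒ DQ; edges |D|=2, |Q|=2
  updated: d(DQ,R)=27/2, d(DQ,YZ)=57/4
3. join DQ+R (d=27/2) ⇒ DQR; edges |DQ|=19/4, |R|=27/4
  updated: d(DQR,YZ)=119/6
4. join DQR+YZ (d=119/6) ⇒ DQRYZ; edges |DQR|=19/6, |YZ|=101/12
final tree: (((D:2,Q:2):19/4,R:27/4):19/6,(Y:3/2,Z:3/2):101/12)
total length: 361/12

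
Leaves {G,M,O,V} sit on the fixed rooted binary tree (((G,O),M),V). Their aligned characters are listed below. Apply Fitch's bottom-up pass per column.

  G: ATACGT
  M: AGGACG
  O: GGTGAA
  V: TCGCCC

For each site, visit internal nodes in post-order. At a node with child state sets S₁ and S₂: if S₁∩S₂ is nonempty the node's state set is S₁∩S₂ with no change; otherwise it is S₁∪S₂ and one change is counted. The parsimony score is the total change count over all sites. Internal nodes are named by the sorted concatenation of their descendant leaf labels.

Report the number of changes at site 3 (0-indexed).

[col 0] GO: children G:{A}, O:{G} ∪→ {A,G}; cost 1
[col 0] GMO: children GO:{A,G}, M:{A} ∩→ {A}; cost 0
[col 0] GMOV: children GMO:{A}, V:{T} ∪→ {A,T}; cost 1
[col 1] GO: children G:{T}, O:{G} ∪→ {G,T}; cost 1
[col 1] GMO: children GO:{G,T}, M:{G} ∩→ {G}; cost 0
[col 1] GMOV: children GMO:{G}, V:{C} ∪→ {C,G}; cost 1
[col 2] GO: children G:{A}, O:{T} ∪→ {A,T}; cost 1
[col 2] GMO: children GO:{A,T}, M:{G} ∪→ {A,G,T}; cost 1
[col 2] GMOV: children GMO:{A,G,T}, V:{G} ∩→ {G}; cost 0
[col 3] GO: children G:{C}, O:{G} ∪→ {C,G}; cost 1
[col 3] GMO: children GO:{C,G}, M:{A} ∪→ {A,C,G}; cost 1
[col 3] GMOV: children GMO:{A,C,G}, V:{C} ∩→ {C}; cost 0
[col 4] GO: children G:{G}, O:{A} ∪→ {A,G}; cost 1
[col 4] GMO: children GO:{A,G}, M:{C} ∪→ {A,C,G}; cost 1
[col 4] GMOV: children GMO:{A,C,G}, V:{C} ∩→ {C}; cost 0
[col 5] GO: children G:{T}, O:{A} ∪→ {A,T}; cost 1
[col 5] GMO: children GO:{A,T}, M:{G} ∪→ {A,G,T}; cost 1
[col 5] GMOV: children GMO:{A,G,T}, V:{C} ∪→ {A,C,G,T}; cost 1
per-site changes: [2, 2, 2, 2, 2, 3]; total = 13

2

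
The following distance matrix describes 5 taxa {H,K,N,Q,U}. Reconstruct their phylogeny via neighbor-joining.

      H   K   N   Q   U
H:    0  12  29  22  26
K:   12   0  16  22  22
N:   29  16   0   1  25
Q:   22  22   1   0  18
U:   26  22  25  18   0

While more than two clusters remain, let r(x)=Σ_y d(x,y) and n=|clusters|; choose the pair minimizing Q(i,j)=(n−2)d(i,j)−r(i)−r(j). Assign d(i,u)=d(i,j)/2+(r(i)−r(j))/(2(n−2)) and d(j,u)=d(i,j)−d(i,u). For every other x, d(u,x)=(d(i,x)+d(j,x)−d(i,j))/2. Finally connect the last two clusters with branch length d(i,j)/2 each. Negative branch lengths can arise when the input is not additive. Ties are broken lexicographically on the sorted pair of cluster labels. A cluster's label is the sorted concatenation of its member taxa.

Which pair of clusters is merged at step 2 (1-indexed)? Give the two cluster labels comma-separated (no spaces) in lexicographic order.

H,K

1. join N+Q (d=1, Q=-131) ⇒ NQ; edges |N|=11/6, |Q|=-5/6
  updated: d(H,NQ)=25, d(K,NQ)=37/2, d(NQ,U)=21
2. join H+K (d=12, Q=-183/2) ⇒ HK; edges |H|=69/8, |K|=27/8
  updated: d(HK,NQ)=63/4, d(HK,U)=18
3. join HK+NQ (d=63/4, Q=-219/4) ⇒ HKNQ; edges |HK|=51/8, |NQ|=75/8
  updated: d(HKNQ,U)=93/8
4. join HKNQ+U (d=93/8) ⇒ HKNQU; edges |HKNQ|=93/16, |U|=93/16
final tree: (((H:69/8,K:27/8):51/8,(N:11/6,Q:-5/6):75/8):93/16,U:93/16)
total length: 323/8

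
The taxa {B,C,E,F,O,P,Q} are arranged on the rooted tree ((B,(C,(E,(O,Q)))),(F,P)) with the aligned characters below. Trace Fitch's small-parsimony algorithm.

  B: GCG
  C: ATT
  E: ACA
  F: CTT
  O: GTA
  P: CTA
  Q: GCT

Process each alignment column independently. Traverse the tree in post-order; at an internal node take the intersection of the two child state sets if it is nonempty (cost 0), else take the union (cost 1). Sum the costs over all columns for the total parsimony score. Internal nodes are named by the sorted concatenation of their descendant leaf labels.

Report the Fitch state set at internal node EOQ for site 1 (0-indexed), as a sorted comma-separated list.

site 0, node OQ: O={G} ∩ Q={G} → {G} (+0)
site 0, node EOQ: E={A} ∪ OQ={G} → {A,G} (+1)
site 0, node CEOQ: C={A} ∩ EOQ={A,G} → {A} (+0)
site 0, node BCEOQ: B={G} ∪ CEOQ={A} → {A,G} (+1)
site 0, node FP: F={C} ∩ P={C} → {C} (+0)
site 0, node BCEFOPQ: BCEOQ={A,G} ∪ FP={C} → {A,C,G} (+1)
site 1, node OQ: O={T} ∪ Q={C} → {C,T} (+1)
site 1, node EOQ: E={C} ∩ OQ={C,T} → {C} (+0)
site 1, node CEOQ: C={T} ∪ EOQ={C} → {C,T} (+1)
site 1, node BCEOQ: B={C} ∩ CEOQ={C,T} → {C} (+0)
site 1, node FP: F={T} ∩ P={T} → {T} (+0)
site 1, node BCEFOPQ: BCEOQ={C} ∪ FP={T} → {C,T} (+1)
site 2, node OQ: O={A} ∪ Q={T} → {A,T} (+1)
site 2, node EOQ: E={A} ∩ OQ={A,T} → {A} (+0)
site 2, node CEOQ: C={T} ∪ EOQ={A} → {A,T} (+1)
site 2, node BCEOQ: B={G} ∪ CEOQ={A,T} → {A,G,T} (+1)
site 2, node FP: F={T} ∪ P={A} → {A,T} (+1)
site 2, node BCEFOPQ: BCEOQ={A,G,T} ∩ FP={A,T} → {A,T} (+0)
per-site changes: [3, 3, 4]; total = 10

C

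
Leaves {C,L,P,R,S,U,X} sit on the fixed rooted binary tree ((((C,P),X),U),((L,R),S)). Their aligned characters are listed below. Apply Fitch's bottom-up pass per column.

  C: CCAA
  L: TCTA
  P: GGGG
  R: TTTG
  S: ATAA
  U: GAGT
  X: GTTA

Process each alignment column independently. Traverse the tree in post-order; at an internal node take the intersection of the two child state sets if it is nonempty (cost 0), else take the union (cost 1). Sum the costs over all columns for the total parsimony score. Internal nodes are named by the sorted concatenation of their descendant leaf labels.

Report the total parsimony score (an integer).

14

CP@0: {C} ∪ {G} = {C,G} (union, +1)
CPX@0: {C,G} ∩ {G} = {G} (intersection, +0)
CPUX@0: {G} ∩ {G} = {G} (intersection, +0)
LR@0: {T} ∩ {T} = {T} (intersection, +0)
LRS@0: {T} ∪ {A} = {A,T} (union, +1)
CLPRSUX@0: {G} ∪ {A,T} = {A,G,T} (union, +1)
CP@1: {C} ∪ {G} = {C,G} (union, +1)
CPX@1: {C,G} ∪ {T} = {C,G,T} (union, +1)
CPUX@1: {C,G,T} ∪ {A} = {A,C,G,T} (union, +1)
LR@1: {C} ∪ {T} = {C,T} (union, +1)
LRS@1: {C,T} ∩ {T} = {T} (intersection, +0)
CLPRSUX@1: {A,C,G,T} ∩ {T} = {T} (intersection, +0)
CP@2: {A} ∪ {G} = {A,G} (union, +1)
CPX@2: {A,G} ∪ {T} = {A,G,T} (union, +1)
CPUX@2: {A,G,T} ∩ {G} = {G} (intersection, +0)
LR@2: {T} ∩ {T} = {T} (intersection, +0)
LRS@2: {T} ∪ {A} = {A,T} (union, +1)
CLPRSUX@2: {G} ∪ {A,T} = {A,G,T} (union, +1)
CP@3: {A} ∪ {G} = {A,G} (union, +1)
CPX@3: {A,G} ∩ {A} = {A} (intersection, +0)
CPUX@3: {A} ∪ {T} = {A,T} (union, +1)
LR@3: {A} ∪ {G} = {A,G} (union, +1)
LRS@3: {A,G} ∩ {A} = {A} (intersection, +0)
CLPRSUX@3: {A,T} ∩ {A} = {A} (intersection, +0)
per-site changes: [3, 4, 4, 3]; total = 14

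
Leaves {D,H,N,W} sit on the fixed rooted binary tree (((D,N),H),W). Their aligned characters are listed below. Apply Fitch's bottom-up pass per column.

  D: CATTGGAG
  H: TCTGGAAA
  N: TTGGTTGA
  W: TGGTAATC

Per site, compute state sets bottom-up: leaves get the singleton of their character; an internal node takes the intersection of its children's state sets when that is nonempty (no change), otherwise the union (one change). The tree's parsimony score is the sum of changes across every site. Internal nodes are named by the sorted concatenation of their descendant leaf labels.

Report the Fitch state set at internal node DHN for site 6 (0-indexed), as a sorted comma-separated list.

A

site 0, node DN: D={C} ∪ N={T} → {C,T} (+1)
site 0, node DHN: DN={C,T} ∩ H={T} → {T} (+0)
site 0, node DHNW: DHN={T} ∩ W={T} → {T} (+0)
site 1, node DN: D={A} ∪ N={T} → {A,T} (+1)
site 1, node DHN: DN={A,T} ∪ H={C} → {A,C,T} (+1)
site 1, node DHNW: DHN={A,C,T} ∪ W={G} → {A,C,G,T} (+1)
site 2, node DN: D={T} ∪ N={G} → {G,T} (+1)
site 2, node DHN: DN={G,T} ∩ H={T} → {T} (+0)
site 2, node DHNW: DHN={T} ∪ W={G} → {G,T} (+1)
site 3, node DN: D={T} ∪ N={G} → {G,T} (+1)
site 3, node DHN: DN={G,T} ∩ H={G} → {G} (+0)
site 3, node DHNW: DHN={G} ∪ W={T} → {G,T} (+1)
site 4, node DN: D={G} ∪ N={T} → {G,T} (+1)
site 4, node DHN: DN={G,T} ∩ H={G} → {G} (+0)
site 4, node DHNW: DHN={G} ∪ W={A} → {A,G} (+1)
site 5, node DN: D={G} ∪ N={T} → {G,T} (+1)
site 5, node DHN: DN={G,T} ∪ H={A} → {A,G,T} (+1)
site 5, node DHNW: DHN={A,G,T} ∩ W={A} → {A} (+0)
site 6, node DN: D={A} ∪ N={G} → {A,G} (+1)
site 6, node DHN: DN={A,G} ∩ H={A} → {A} (+0)
site 6, node DHNW: DHN={A} ∪ W={T} → {A,T} (+1)
site 7, node DN: D={G} ∪ N={A} → {A,G} (+1)
site 7, node DHN: DN={A,G} ∩ H={A} → {A} (+0)
site 7, node DHNW: DHN={A} ∪ W={C} → {A,C} (+1)
per-site changes: [1, 3, 2, 2, 2, 2, 2, 2]; total = 16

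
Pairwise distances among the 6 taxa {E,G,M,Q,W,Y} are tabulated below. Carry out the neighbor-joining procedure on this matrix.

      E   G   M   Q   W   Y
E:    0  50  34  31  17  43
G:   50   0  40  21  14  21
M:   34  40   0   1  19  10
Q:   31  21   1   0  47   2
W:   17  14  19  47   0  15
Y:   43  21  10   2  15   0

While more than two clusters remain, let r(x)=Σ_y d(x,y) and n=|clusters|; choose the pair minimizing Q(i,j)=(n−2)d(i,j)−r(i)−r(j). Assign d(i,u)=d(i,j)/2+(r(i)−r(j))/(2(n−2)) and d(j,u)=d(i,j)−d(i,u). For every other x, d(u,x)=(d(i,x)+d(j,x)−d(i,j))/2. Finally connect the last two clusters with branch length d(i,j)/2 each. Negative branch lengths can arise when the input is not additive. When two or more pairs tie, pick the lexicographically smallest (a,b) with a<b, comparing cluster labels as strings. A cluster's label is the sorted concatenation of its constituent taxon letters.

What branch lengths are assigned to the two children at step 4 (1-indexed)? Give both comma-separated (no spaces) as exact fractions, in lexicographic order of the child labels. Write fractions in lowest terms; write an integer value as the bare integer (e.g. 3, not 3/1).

step 1: merge (E,W) at d=17, Q=-219; branch lengths E→131/8, W→5/8; new cluster EW
  updated: d(EW,G)=47/2, d(EW,M)=18, d(EW,Q)=61/2, d(EW,Y)=41/2
step 2: merge (EW,G) at d=47/2, Q=-255/2; branch lengths EW→115/12, G→167/12; new cluster EGW
  updated: d(EGW,M)=69/4, d(EGW,Q)=14, d(EGW,Y)=9
step 3: merge (EGW,Y) at d=9, Q=-173/4; branch lengths EGW→149/16, Y→-5/16; new cluster EGWY
  updated: d(EGWY,M)=73/8, d(EGWY,Q)=7/2
step 4: merge (EGWY,M) at d=73/8, Q=-109/8; branch lengths EGWY→93/16, M→53/16; new cluster EGMWY
  updated: d(EGMWY,Q)=-37/16
step 5: merge (EGMWY,Q) at d=-37/16; branch lengths EGMWY→-37/32, Q→-37/32; new cluster EGMQWY
final tree: (((((E:131/8,W:5/8):115/12,G:167/12):149/16,Y:-5/16):93/16,M:53/16):-37/32,Q:-37/32)
total length: 901/16

93/16,53/16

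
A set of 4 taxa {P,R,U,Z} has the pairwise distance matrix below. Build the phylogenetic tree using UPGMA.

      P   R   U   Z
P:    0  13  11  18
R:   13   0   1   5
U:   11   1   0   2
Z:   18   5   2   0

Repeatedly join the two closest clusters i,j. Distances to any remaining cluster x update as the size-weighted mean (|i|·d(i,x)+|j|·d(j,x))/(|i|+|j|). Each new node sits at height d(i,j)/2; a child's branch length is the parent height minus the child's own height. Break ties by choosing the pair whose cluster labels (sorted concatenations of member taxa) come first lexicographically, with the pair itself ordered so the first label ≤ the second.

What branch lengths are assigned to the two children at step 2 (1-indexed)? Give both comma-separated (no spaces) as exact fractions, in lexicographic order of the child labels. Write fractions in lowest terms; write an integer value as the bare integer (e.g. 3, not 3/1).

1. join R+U (d=1) ⇒ RU; edges |R|=1/2, |U|=1/2
  updated: d(P,RU)=12, d(RU,Z)=7/2
2. join RU+Z (d=7/2) ⇒ RUZ; edges |RU|=5/4, |Z|=7/4
  updated: d(P,RUZ)=14
3. join P+RUZ (d=14) ⇒ PRUZ; edges |P|=7, |RUZ|=21/4
final tree: (P:7,((R:1/2,U:1/2):5/4,Z:7/4):21/4)
total length: 65/4

5/4,7/4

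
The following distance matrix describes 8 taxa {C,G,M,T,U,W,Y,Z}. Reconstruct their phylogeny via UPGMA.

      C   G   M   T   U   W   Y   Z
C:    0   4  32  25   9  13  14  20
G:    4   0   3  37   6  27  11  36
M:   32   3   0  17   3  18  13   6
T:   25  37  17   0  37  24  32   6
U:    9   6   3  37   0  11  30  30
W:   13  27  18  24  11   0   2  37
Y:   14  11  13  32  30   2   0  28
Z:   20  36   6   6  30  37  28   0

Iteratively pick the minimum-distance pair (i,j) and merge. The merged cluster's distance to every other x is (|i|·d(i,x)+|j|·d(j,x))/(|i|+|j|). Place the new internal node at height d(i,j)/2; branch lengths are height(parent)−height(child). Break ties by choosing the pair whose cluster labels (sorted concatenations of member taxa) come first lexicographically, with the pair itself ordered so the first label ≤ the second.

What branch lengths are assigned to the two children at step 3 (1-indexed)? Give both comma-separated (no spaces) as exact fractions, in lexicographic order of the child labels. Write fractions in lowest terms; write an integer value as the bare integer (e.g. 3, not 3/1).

3/4,9/4

step 1: merge (W,Y) at d=2; branch lengths W→1, Y→1; new cluster WY
  updated: d(C,WY)=27/2, d(G,WY)=19, d(M,WY)=31/2, d(T,WY)=28, d(U,WY)=41/2, d(WY,Z)=65/2
step 2: merge (G,M) at d=3; branch lengths G→3/2, M→3/2; new cluster GM
  updated: d(C,GM)=18, d(GM,T)=27, d(GM,U)=9/2, d(GM,WY)=69/4, d(GM,Z)=21
step 3: merge (GM,U) at d=9/2; branch lengths GM→3/4, U→9/4; new cluster GMU
  updated: d(C,GMU)=15, d(GMU,T)=91/3, d(GMU,WY)=55/3, d(GMU,Z)=24
step 4: merge (T,Z) at d=6; branch lengths T→3, Z→3; new cluster TZ
  updated: d(C,TZ)=45/2, d(GMU,TZ)=163/6, d(TZ,WY)=121/4
step 5: merge (C,WY) at d=27/2; branch lengths C→27/4, WY→23/4; new cluster CWY
  updated: d(CWY,GMU)=155/9, d(CWY,TZ)=83/3
step 6: merge (CWY,GMU) at d=155/9; branch lengths CWY→67/36, GMU→229/36; new cluster CGMUWY
  updated: d(CGMUWY,TZ)=329/12
step 7: merge (CGMUWY,TZ) at d=329/12; branch lengths CGMUWY→367/72, TZ→257/24; new cluster CGMTUWYZ
final tree: (((C:27/4,(W:1,Y:1):23/4):67/36,((G:3/2,M:3/2):3/4,U:9/4):229/36):367/72,(T:3,Z:3):257/24)
total length: 1819/36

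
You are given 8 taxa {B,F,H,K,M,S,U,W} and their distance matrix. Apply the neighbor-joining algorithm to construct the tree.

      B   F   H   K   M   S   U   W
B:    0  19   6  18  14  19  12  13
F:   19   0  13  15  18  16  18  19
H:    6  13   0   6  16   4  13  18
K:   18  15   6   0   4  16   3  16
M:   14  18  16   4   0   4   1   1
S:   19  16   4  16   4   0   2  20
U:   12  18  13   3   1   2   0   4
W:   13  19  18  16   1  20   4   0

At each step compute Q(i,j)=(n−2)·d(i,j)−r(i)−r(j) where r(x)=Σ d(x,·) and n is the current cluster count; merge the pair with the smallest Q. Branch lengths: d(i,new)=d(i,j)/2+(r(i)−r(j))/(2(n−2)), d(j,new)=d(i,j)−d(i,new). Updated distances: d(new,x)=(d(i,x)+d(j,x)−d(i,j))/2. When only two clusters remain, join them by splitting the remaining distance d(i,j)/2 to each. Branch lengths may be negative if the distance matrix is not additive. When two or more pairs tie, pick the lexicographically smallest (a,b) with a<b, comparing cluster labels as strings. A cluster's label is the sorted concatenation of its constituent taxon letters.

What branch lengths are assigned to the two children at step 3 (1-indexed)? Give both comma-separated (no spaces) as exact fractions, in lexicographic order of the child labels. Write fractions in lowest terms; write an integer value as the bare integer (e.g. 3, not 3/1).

iteration 1: select M,W (d=1, Q=-143); attach at lengths (-9/4, 13/4); label the merged cluster MW
  updated: d(B,MW)=13, d(F,MW)=18, d(H,MW)=33/2, d(K,MW)=19/2, d(MW,S)=23/2, d(MW,U)=2
iteration 2: select B,H (d=6, Q=-231/2); attach at lengths (117/20, 3/20); label the merged cluster BH
  updated: d(BH,F)=13, d(BH,K)=9, d(BH,MW)=47/4, d(BH,S)=17/2, d(BH,U)=19/2
iteration 3: select S,U (d=2, Q=-161/2); attach at lengths (55/16, -23/16); label the merged cluster SU
  updated: d(BH,SU)=8, d(F,SU)=16, d(K,SU)=17/2, d(MW,SU)=23/4
iteration 4: select MW,SU (d=23/4, Q=-66); attach at lengths (4, 7/4); label the merged cluster MSUW
  updated: d(BH,MSUW)=7, d(F,MSUW)=113/8, d(K,MSUW)=49/8
iteration 5: select BH,F (d=13, Q=-361/8); attach at lengths (103/32, 313/32); label the merged cluster BFH
  updated: d(BFH,K)=11/2, d(BFH,MSUW)=65/16
iteration 6: select BFH,K (d=11/2, Q=-251/16); attach at lengths (55/32, 121/32); label the merged cluster BFHK
  updated: d(BFHK,MSUW)=75/32
iteration 7: select BFHK,MSUW (d=75/32); attach at lengths (75/64, 75/64); label the merged cluster BFHKMSUW
final tree: ((((B:117/20,H:3/20):103/32,F:313/32):55/32,K:121/32):75/64,((M:-9/4,W:13/4):4,(S:55/16,U:-23/16):7/4):75/64)
total length: 1139/32

55/16,-23/16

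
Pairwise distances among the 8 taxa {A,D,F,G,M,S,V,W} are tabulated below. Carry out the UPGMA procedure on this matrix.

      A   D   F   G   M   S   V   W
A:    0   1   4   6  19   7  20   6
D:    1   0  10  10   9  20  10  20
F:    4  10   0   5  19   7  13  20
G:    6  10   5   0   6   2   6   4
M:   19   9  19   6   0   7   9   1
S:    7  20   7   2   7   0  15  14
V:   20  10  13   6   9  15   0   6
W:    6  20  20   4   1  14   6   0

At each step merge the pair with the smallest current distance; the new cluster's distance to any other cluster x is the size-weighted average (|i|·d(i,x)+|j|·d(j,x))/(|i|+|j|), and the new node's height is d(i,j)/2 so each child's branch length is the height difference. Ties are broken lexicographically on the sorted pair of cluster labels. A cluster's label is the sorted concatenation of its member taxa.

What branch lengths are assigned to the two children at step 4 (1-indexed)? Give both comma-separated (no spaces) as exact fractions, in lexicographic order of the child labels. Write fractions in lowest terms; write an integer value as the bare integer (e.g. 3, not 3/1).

3,2

step 1: merge (A,D) at d=1; branch lengths A→1/2, D→1/2; new cluster AD
  updated: d(AD,F)=7, d(AD,G)=8, d(AD,M)=14, d(AD,S)=27/2, d(AD,V)=15, d(AD,W)=13
step 2: merge (M,W) at d=1; branch lengths M→1/2, W→1/2; new cluster MW
  updated: d(AD,MW)=27/2, d(F,MW)=39/2, d(G,MW)=5, d(MW,S)=21/2, d(MW,V)=15/2
step 3: merge (G,S) at d=2; branch lengths G→1, S→1; new cluster GS
  updated: d(AD,GS)=43/4, d(F,GS)=6, d(GS,MW)=31/4, d(GS,V)=21/2
step 4: merge (F,GS) at d=6; branch lengths F→3, GS→2; new cluster FGS
  updated: d(AD,FGS)=19/2, d(FGS,MW)=35/3, d(FGS,V)=34/3
step 5: merge (MW,V) at d=15/2; branch lengths MW→13/4, V→15/4; new cluster MVW
  updated: d(AD,MVW)=14, d(FGS,MVW)=104/9
step 6: merge (AD,FGS) at d=19/2; branch lengths AD→17/4, FGS→7/4; new cluster ADFGS
  updated: d(ADFGS,MVW)=188/15
step 7: merge (ADFGS,MVW) at d=188/15; branch lengths ADFGS→91/60, MVW→151/60; new cluster ADFGMSVW
final tree: (((A:1/2,D:1/2):17/4,(F:3,(G:1,S:1):2):7/4):91/60,((M:1/2,W:1/2):13/4,V:15/4):151/60)
total length: 781/30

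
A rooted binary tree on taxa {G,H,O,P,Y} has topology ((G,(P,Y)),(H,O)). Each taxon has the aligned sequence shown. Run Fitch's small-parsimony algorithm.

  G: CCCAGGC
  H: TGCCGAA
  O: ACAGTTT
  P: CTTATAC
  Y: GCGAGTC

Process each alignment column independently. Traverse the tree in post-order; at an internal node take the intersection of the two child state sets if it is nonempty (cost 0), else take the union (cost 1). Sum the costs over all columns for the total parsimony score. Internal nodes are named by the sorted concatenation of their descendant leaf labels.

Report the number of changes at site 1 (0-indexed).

PY@0: {C} ∪ {G} = {C,G} (union, +1)
GPY@0: {C} ∩ {C,G} = {C} (intersection, +0)
HO@0: {T} ∪ {A} = {A,T} (union, +1)
GHOPY@0: {C} ∪ {A,T} = {A,C,T} (union, +1)
PY@1: {T} ∪ {C} = {C,T} (union, +1)
GPY@1: {C} ∩ {C,T} = {C} (intersection, +0)
HO@1: {G} ∪ {C} = {C,G} (union, +1)
GHOPY@1: {C} ∩ {C,G} = {C} (intersection, +0)
PY@2: {T} ∪ {G} = {G,T} (union, +1)
GPY@2: {C} ∪ {G,T} = {C,G,T} (union, +1)
HO@2: {C} ∪ {A} = {A,C} (union, +1)
GHOPY@2: {C,G,T} ∩ {A,C} = {C} (intersection, +0)
PY@3: {A} ∩ {A} = {A} (intersection, +0)
GPY@3: {A} ∩ {A} = {A} (intersection, +0)
HO@3: {C} ∪ {G} = {C,G} (union, +1)
GHOPY@3: {A} ∪ {C,G} = {A,C,G} (union, +1)
PY@4: {T} ∪ {G} = {G,T} (union, +1)
GPY@4: {G} ∩ {G,T} = {G} (intersection, +0)
HO@4: {G} ∪ {T} = {G,T} (union, +1)
GHOPY@4: {G} ∩ {G,T} = {G} (intersection, +0)
PY@5: {A} ∪ {T} = {A,T} (union, +1)
GPY@5: {G} ∪ {A,T} = {A,G,T} (union, +1)
HO@5: {A} ∪ {T} = {A,T} (union, +1)
GHOPY@5: {A,G,T} ∩ {A,T} = {A,T} (intersection, +0)
PY@6: {C} ∩ {C} = {C} (intersection, +0)
GPY@6: {C} ∩ {C} = {C} (intersection, +0)
HO@6: {A} ∪ {T} = {A,T} (union, +1)
GHOPY@6: {C} ∪ {A,T} = {A,C,T} (union, +1)
per-site changes: [3, 2, 3, 2, 2, 3, 2]; total = 17

2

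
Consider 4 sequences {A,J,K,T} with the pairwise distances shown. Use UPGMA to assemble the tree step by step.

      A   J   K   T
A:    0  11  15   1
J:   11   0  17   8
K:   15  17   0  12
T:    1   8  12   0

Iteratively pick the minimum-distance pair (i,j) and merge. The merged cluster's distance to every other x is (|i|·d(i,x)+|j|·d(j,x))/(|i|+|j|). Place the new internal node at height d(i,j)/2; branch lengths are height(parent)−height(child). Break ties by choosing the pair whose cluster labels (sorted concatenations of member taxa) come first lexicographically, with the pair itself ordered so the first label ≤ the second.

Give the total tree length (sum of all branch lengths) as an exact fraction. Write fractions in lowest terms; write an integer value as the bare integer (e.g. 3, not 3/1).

iteration 1: select A,T (d=1); attach at lengths (1/2, 1/2); label the merged cluster AT
  updated: d(AT,J)=19/2, d(AT,K)=27/2
iteration 2: select AT,J (d=19/2); attach at lengths (17/4, 19/4); label the merged cluster AJT
  updated: d(AJT,K)=44/3
iteration 3: select AJT,K (d=44/3); attach at lengths (31/12, 22/3); label the merged cluster AJKT
final tree: (((A:1/2,T:1/2):17/4,J:19/4):31/12,K:22/3)
total length: 239/12

239/12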